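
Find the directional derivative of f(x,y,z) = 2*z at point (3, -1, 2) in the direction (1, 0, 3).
3*sqrt(10)/5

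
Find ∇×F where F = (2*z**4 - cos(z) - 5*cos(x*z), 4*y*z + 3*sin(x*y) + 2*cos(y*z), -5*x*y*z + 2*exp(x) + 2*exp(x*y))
(-5*x*z + 2*x*exp(x*y) + 2*y*sin(y*z) - 4*y, 5*x*sin(x*z) + 5*y*z - 2*y*exp(x*y) + 8*z**3 - 2*exp(x) + sin(z), 3*y*cos(x*y))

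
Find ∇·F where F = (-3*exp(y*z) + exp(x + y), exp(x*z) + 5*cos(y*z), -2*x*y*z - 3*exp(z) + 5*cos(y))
-2*x*y - 5*z*sin(y*z) - 3*exp(z) + exp(x + y)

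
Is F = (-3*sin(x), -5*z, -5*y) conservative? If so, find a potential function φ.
Yes, F is conservative. φ = -5*y*z + 3*cos(x)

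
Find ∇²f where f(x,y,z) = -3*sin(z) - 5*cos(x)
3*sin(z) + 5*cos(x)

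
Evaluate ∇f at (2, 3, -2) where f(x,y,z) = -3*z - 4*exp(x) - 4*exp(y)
(-4*exp(2), -4*exp(3), -3)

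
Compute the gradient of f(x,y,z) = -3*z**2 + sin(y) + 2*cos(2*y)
(0, -4*sin(2*y) + cos(y), -6*z)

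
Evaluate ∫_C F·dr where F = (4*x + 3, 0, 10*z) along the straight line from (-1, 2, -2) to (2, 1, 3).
40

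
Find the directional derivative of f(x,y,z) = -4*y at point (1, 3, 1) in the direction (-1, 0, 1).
0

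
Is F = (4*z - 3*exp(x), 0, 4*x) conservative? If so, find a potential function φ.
Yes, F is conservative. φ = 4*x*z - 3*exp(x)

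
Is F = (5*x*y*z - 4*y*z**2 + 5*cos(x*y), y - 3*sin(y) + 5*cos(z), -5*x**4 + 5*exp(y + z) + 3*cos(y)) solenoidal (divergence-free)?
No, ∇·F = 5*y*z - 5*y*sin(x*y) + 5*exp(y + z) - 3*cos(y) + 1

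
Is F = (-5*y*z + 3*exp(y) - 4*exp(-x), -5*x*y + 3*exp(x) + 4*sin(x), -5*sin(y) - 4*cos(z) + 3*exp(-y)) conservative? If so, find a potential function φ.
No, ∇×F = (-5*cos(y) - 3*exp(-y), -5*y, -5*y + 5*z + 3*exp(x) - 3*exp(y) + 4*cos(x)) ≠ 0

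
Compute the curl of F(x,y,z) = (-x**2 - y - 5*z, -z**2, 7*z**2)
(2*z, -5, 1)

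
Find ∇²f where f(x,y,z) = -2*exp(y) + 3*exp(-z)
-2*exp(y) + 3*exp(-z)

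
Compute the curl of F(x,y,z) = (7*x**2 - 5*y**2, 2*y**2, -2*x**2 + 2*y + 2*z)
(2, 4*x, 10*y)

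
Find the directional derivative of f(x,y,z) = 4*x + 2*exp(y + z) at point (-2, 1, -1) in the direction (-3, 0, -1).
-7*sqrt(10)/5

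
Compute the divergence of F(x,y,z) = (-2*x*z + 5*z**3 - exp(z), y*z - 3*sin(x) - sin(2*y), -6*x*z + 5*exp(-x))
-6*x - z - 2*cos(2*y)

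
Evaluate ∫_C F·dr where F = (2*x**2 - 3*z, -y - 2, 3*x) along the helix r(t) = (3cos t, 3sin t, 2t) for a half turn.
-36 + 18*pi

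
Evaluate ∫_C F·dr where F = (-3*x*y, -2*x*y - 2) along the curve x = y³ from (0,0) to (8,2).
-6348/35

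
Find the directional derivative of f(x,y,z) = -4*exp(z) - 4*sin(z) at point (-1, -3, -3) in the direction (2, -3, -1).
2*sqrt(14)*(exp(3)*cos(3) + 1)*exp(-3)/7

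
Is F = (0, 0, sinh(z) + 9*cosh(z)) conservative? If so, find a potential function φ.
Yes, F is conservative. φ = 9*sinh(z) + cosh(z)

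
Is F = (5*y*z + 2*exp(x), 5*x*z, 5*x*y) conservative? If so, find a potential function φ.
Yes, F is conservative. φ = 5*x*y*z + 2*exp(x)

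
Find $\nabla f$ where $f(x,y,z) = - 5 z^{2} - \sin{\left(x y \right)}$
(-y*cos(x*y), -x*cos(x*y), -10*z)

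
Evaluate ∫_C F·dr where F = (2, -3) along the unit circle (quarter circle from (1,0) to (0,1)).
-5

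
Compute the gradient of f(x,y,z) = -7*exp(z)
(0, 0, -7*exp(z))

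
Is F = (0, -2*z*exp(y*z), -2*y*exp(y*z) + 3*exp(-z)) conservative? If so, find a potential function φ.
Yes, F is conservative. φ = -2*exp(y*z) - 3*exp(-z)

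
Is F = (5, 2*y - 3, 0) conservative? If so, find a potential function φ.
Yes, F is conservative. φ = 5*x + y**2 - 3*y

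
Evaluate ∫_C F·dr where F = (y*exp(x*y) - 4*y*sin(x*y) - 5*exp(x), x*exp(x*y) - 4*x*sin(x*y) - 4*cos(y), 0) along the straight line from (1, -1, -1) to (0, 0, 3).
-4*sqrt(2)*sin(pi/4 + 1) - exp(-1) + 5*E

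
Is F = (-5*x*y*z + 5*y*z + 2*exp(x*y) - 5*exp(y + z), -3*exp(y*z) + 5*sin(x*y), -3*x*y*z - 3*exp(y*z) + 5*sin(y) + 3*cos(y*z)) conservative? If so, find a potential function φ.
No, ∇×F = (-3*x*z + 3*y*exp(y*z) - 3*z*exp(y*z) - 3*z*sin(y*z) + 5*cos(y), -5*x*y + 3*y*z + 5*y - 5*exp(y + z), 5*x*z - 2*x*exp(x*y) + 5*y*cos(x*y) - 5*z + 5*exp(y + z)) ≠ 0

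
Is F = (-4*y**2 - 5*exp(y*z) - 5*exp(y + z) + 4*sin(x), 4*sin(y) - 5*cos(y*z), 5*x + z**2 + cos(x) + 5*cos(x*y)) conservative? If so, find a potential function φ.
No, ∇×F = (-5*x*sin(x*y) - 5*y*sin(y*z), -5*y*exp(y*z) + 5*y*sin(x*y) - 5*exp(y + z) + sin(x) - 5, 8*y + 5*z*exp(y*z) + 5*exp(y + z)) ≠ 0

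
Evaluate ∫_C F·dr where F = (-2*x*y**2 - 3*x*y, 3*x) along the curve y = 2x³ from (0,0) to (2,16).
-1112/5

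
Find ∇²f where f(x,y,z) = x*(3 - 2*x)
-4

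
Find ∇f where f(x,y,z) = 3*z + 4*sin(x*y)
(4*y*cos(x*y), 4*x*cos(x*y), 3)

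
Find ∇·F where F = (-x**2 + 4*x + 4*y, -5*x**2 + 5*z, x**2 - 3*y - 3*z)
1 - 2*x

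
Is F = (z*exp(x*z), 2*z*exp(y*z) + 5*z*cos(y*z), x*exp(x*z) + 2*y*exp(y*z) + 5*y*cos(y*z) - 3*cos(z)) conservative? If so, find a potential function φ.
Yes, F is conservative. φ = exp(x*z) + 2*exp(y*z) - 3*sin(z) + 5*sin(y*z)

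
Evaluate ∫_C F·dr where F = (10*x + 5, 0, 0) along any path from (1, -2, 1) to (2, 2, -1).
20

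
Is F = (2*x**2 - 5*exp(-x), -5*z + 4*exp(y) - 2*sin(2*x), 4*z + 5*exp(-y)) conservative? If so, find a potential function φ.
No, ∇×F = (5 - 5*exp(-y), 0, -4*cos(2*x)) ≠ 0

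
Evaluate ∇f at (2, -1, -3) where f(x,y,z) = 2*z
(0, 0, 2)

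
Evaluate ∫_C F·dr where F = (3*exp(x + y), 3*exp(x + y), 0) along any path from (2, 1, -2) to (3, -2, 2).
3*E*(1 - exp(2))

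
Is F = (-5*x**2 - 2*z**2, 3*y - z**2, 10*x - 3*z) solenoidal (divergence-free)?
No, ∇·F = -10*x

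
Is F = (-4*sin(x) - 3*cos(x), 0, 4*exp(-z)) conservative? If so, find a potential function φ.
Yes, F is conservative. φ = -3*sin(x) + 4*cos(x) - 4*exp(-z)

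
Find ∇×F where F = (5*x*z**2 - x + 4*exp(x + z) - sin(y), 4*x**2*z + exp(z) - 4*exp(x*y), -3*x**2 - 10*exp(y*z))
(-4*x**2 - 10*z*exp(y*z) - exp(z), 10*x*z + 6*x + 4*exp(x + z), 8*x*z - 4*y*exp(x*y) + cos(y))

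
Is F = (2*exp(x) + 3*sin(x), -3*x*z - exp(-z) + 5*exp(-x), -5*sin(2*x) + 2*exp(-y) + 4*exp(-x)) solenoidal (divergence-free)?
No, ∇·F = 2*exp(x) + 3*cos(x)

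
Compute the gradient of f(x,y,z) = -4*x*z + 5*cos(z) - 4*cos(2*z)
(-4*z, 0, -4*x - 5*sin(z) + 8*sin(2*z))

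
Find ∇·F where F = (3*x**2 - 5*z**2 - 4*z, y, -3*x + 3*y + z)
6*x + 2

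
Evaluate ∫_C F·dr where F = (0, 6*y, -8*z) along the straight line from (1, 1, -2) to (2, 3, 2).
24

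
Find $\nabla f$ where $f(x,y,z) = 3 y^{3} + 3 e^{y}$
(0, 9*y**2 + 3*exp(y), 0)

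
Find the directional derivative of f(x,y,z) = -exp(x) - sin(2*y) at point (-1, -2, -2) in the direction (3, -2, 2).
sqrt(17)*(4*E*cos(4) - 3)*exp(-1)/17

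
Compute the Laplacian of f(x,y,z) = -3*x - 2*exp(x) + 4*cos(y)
-2*exp(x) - 4*cos(y)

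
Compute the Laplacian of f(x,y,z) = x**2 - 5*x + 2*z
2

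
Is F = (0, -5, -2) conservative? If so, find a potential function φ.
Yes, F is conservative. φ = -5*y - 2*z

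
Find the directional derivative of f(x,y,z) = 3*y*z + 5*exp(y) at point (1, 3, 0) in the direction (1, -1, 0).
-5*sqrt(2)*exp(3)/2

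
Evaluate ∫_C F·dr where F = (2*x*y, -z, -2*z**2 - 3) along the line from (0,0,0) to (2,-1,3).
-169/6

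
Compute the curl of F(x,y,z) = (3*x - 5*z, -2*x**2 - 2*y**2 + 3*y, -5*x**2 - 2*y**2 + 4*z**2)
(-4*y, 10*x - 5, -4*x)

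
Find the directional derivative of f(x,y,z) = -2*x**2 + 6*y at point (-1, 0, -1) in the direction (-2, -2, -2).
-10*sqrt(3)/3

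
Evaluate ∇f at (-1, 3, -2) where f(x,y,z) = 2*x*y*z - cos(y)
(-12, sin(3) + 4, -6)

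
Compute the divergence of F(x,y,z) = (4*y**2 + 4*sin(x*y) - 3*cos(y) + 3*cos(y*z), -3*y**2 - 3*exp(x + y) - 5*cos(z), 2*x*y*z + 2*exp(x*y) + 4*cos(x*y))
2*x*y + 4*y*cos(x*y) - 6*y - 3*exp(x + y)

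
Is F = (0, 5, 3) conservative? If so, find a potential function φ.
Yes, F is conservative. φ = 5*y + 3*z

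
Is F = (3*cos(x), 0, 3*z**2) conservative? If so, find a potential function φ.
Yes, F is conservative. φ = z**3 + 3*sin(x)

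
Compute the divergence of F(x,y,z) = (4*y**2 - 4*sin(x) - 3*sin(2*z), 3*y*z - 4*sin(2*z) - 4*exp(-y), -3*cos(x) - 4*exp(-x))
3*z - 4*cos(x) + 4*exp(-y)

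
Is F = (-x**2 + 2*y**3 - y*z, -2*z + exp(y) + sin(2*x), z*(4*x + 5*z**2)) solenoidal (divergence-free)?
No, ∇·F = 2*x + 15*z**2 + exp(y)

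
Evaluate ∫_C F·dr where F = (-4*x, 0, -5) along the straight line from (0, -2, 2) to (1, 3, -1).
13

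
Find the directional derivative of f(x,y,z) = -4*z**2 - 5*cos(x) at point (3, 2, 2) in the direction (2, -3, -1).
sqrt(14)*(5*sin(3) + 8)/7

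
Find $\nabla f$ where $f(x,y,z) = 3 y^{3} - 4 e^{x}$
(-4*exp(x), 9*y**2, 0)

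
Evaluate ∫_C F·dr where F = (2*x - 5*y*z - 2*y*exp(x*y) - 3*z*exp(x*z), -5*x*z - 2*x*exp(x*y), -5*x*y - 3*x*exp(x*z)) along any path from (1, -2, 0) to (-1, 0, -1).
-3*E + 2*exp(-2) + 1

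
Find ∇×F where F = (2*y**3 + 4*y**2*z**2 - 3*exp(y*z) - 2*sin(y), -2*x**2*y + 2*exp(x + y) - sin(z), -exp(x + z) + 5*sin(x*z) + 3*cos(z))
(cos(z), 8*y**2*z - 3*y*exp(y*z) - 5*z*cos(x*z) + exp(x + z), -4*x*y - 6*y**2 - 8*y*z**2 + 3*z*exp(y*z) + 2*exp(x + y) + 2*cos(y))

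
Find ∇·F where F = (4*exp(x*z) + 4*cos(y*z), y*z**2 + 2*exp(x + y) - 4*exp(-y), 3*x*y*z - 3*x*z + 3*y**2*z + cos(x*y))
3*x*y - 3*x + 3*y**2 + z**2 + 4*z*exp(x*z) + 2*exp(x + y) + 4*exp(-y)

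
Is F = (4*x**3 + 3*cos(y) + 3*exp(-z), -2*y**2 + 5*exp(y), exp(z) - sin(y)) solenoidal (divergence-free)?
No, ∇·F = 12*x**2 - 4*y + 5*exp(y) + exp(z)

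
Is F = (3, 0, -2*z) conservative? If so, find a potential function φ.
Yes, F is conservative. φ = 3*x - z**2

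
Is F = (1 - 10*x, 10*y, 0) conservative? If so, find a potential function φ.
Yes, F is conservative. φ = -5*x**2 + x + 5*y**2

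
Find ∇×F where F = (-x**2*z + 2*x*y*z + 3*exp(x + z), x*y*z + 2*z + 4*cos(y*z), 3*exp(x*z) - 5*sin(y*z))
(-x*y + 4*y*sin(y*z) - 5*z*cos(y*z) - 2, -x**2 + 2*x*y - 3*z*exp(x*z) + 3*exp(x + z), z*(-2*x + y))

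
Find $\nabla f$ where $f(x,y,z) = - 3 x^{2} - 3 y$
(-6*x, -3, 0)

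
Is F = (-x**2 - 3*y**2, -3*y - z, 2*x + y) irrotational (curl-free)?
No, ∇×F = (2, -2, 6*y)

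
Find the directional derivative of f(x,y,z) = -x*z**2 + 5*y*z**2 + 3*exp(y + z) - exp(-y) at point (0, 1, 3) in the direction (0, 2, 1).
sqrt(5)*(2 + 120*E + 9*exp(5))*exp(-1)/5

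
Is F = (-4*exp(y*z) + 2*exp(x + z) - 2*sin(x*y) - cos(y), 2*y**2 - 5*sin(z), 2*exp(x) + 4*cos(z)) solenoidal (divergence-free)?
No, ∇·F = -2*y*cos(x*y) + 4*y + 2*exp(x + z) - 4*sin(z)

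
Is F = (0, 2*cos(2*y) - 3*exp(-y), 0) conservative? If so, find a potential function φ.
Yes, F is conservative. φ = sin(2*y) + 3*exp(-y)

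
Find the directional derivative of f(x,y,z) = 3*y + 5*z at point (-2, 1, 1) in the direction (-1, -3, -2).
-19*sqrt(14)/14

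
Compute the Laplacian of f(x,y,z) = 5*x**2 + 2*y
10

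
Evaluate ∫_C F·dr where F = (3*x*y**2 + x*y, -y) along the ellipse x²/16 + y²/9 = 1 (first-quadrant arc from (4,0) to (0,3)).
-257/2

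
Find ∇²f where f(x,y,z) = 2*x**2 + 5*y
4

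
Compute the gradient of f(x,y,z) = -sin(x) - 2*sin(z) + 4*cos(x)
(-4*sin(x) - cos(x), 0, -2*cos(z))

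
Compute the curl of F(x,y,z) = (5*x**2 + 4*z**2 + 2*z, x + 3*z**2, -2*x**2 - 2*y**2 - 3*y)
(-4*y - 6*z - 3, 4*x + 8*z + 2, 1)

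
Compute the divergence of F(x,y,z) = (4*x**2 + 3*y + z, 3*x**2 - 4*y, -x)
8*x - 4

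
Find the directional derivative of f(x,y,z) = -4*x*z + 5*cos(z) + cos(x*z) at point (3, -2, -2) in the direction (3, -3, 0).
sqrt(2)*(4 - sin(6))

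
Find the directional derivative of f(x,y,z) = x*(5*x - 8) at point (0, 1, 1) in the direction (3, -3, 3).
-8*sqrt(3)/3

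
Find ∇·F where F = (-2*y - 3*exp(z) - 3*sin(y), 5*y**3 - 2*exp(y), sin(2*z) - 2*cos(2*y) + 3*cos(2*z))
15*y**2 - 2*exp(y) - 6*sin(2*z) + 2*cos(2*z)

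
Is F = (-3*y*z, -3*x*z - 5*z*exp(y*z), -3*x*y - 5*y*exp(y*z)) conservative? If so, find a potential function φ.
Yes, F is conservative. φ = -3*x*y*z - 5*exp(y*z)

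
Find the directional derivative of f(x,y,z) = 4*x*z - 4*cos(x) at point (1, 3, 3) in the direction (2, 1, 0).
8*sqrt(5)*(sin(1) + 3)/5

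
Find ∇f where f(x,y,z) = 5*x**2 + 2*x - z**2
(10*x + 2, 0, -2*z)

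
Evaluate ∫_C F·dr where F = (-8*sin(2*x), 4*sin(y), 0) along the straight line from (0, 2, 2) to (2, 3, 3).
-4 + 4*cos(4) + 4*cos(2) - 4*cos(3)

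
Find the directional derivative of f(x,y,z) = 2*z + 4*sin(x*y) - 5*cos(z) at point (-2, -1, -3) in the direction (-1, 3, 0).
-2*sqrt(10)*cos(2)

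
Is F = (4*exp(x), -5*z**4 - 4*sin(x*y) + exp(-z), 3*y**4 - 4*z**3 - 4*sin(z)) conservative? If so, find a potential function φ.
No, ∇×F = (12*y**3 + 20*z**3 + exp(-z), 0, -4*y*cos(x*y)) ≠ 0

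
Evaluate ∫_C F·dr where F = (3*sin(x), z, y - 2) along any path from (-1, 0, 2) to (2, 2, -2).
-3*cos(2) + 3*cos(1) + 4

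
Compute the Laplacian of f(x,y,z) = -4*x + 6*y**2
12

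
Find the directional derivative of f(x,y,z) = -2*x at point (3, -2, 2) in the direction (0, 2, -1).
0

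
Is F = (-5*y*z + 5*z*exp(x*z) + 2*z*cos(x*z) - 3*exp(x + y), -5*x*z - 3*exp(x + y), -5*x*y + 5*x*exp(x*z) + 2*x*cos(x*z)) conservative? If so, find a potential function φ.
Yes, F is conservative. φ = -5*x*y*z + 5*exp(x*z) - 3*exp(x + y) + 2*sin(x*z)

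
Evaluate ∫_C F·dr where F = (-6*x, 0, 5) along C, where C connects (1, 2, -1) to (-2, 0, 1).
1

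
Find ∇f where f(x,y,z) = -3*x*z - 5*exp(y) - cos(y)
(-3*z, -5*exp(y) + sin(y), -3*x)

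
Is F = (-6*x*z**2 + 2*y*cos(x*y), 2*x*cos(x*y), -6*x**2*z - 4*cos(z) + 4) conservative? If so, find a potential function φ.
Yes, F is conservative. φ = -3*x**2*z**2 + 4*z - 4*sin(z) + 2*sin(x*y)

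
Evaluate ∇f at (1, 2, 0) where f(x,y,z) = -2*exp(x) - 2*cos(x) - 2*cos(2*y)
(-2*E + 2*sin(1), 4*sin(4), 0)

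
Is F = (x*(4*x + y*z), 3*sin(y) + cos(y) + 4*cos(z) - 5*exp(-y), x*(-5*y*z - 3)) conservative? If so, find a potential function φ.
No, ∇×F = (-5*x*z + 4*sin(z), x*y + 5*y*z + 3, -x*z) ≠ 0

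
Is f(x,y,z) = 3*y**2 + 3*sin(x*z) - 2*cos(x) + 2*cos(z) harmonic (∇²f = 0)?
No, ∇²f = -3*x**2*sin(x*z) - 3*z**2*sin(x*z) + 2*cos(x) - 2*cos(z) + 6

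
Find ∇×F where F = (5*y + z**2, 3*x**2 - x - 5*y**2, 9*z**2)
(0, 2*z, 6*x - 6)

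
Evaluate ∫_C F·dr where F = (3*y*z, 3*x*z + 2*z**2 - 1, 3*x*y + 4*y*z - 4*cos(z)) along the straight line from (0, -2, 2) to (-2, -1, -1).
4*sin(1) + 4*sin(2) + 7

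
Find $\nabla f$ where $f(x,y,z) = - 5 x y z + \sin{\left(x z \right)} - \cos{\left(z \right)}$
(z*(-5*y + cos(x*z)), -5*x*z, -5*x*y + x*cos(x*z) + sin(z))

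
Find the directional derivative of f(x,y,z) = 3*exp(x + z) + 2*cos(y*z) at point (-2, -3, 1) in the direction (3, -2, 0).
sqrt(13)*(-4*E*sin(3) + 9)*exp(-1)/13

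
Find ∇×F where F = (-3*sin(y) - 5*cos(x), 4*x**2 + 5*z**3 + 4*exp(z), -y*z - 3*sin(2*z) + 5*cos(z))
(-15*z**2 - z - 4*exp(z), 0, 8*x + 3*cos(y))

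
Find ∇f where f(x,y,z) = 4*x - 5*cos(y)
(4, 5*sin(y), 0)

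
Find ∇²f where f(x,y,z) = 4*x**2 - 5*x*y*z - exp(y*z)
-y**2*exp(y*z) - z**2*exp(y*z) + 8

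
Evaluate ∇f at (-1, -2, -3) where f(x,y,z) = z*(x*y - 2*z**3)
(6, 3, 218)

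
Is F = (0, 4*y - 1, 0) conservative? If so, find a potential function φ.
Yes, F is conservative. φ = y*(2*y - 1)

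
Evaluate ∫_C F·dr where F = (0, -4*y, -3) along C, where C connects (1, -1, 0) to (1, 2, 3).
-15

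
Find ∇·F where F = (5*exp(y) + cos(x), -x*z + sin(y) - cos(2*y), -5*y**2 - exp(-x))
-sin(x) + 2*sin(2*y) + cos(y)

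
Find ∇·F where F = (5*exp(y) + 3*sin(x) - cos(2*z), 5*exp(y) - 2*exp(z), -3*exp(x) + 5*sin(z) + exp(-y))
5*exp(y) + 3*cos(x) + 5*cos(z)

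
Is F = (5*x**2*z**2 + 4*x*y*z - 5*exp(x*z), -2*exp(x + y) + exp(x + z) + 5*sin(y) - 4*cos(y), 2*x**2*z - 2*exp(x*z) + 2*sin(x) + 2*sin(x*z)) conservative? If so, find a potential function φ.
No, ∇×F = (-exp(x + z), 10*x**2*z + 4*x*y - 4*x*z - 5*x*exp(x*z) + 2*z*exp(x*z) - 2*z*cos(x*z) - 2*cos(x), -4*x*z - 2*exp(x + y) + exp(x + z)) ≠ 0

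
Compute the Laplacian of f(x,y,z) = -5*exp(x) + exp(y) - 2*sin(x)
-5*exp(x) + exp(y) + 2*sin(x)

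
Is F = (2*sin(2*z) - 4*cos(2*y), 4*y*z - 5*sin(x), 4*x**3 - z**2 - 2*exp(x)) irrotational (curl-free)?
No, ∇×F = (-4*y, -12*x**2 + 2*exp(x) + 4*cos(2*z), -8*sin(2*y) - 5*cos(x))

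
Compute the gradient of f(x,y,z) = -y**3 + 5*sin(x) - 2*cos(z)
(5*cos(x), -3*y**2, 2*sin(z))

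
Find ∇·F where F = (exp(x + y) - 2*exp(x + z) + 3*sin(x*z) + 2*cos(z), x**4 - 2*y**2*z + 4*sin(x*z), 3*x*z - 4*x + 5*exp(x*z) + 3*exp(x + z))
5*x*exp(x*z) + 3*x - 4*y*z + 3*z*cos(x*z) + exp(x + y) + exp(x + z)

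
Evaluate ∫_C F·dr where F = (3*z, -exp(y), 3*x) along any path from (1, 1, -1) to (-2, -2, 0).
-exp(-2) + E + 3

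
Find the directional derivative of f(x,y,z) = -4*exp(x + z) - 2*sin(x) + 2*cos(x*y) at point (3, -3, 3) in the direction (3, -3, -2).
-sqrt(22)*(3*cos(3) + 18*sin(9) + 2*exp(6))/11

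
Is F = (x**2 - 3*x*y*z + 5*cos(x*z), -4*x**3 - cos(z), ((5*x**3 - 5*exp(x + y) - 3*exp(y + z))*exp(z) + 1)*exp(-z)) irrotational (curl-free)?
No, ∇×F = (-5*exp(x + y) - 3*exp(y + z) - sin(z), -15*x**2 - 3*x*y - 5*x*sin(x*z) + 5*exp(x + y), 3*x*(-4*x + z))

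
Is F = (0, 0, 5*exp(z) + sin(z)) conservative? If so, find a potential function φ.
Yes, F is conservative. φ = 5*exp(z) - cos(z)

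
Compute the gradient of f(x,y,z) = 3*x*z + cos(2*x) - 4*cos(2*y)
(3*z - 2*sin(2*x), 8*sin(2*y), 3*x)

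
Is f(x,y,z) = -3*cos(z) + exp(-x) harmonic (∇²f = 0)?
No, ∇²f = 3*cos(z) + exp(-x)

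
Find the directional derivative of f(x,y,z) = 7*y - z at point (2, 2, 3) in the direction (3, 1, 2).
5*sqrt(14)/14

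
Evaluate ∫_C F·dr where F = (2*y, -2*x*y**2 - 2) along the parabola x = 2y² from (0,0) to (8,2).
-124/15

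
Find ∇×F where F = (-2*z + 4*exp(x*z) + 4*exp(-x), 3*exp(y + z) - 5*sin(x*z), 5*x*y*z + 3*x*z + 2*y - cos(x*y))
(5*x*z + x*sin(x*y) + 5*x*cos(x*z) - 3*exp(y + z) + 2, 4*x*exp(x*z) - 5*y*z - y*sin(x*y) - 3*z - 2, -5*z*cos(x*z))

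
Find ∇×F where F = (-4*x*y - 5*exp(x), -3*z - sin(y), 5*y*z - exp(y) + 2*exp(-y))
(5*z - exp(y) + 3 - 2*exp(-y), 0, 4*x)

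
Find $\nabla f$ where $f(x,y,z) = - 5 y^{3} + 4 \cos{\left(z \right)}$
(0, -15*y**2, -4*sin(z))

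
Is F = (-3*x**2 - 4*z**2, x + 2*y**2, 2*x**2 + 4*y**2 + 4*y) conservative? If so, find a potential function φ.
No, ∇×F = (8*y + 4, -4*x - 8*z, 1) ≠ 0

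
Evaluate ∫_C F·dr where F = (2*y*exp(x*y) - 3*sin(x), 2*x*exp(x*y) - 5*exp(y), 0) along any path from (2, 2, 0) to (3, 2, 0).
-2*exp(4) + 3*cos(3) - 3*cos(2) + 2*exp(6)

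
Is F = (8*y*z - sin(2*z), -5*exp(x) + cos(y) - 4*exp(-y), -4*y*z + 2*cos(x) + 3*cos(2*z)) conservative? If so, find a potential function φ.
No, ∇×F = (-4*z, 8*y + 2*sin(x) - 2*cos(2*z), -8*z - 5*exp(x)) ≠ 0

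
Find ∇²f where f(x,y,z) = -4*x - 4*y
0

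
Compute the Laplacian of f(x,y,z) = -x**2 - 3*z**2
-8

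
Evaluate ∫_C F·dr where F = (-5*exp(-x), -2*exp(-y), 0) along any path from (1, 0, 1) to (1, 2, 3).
-2 + 2*exp(-2)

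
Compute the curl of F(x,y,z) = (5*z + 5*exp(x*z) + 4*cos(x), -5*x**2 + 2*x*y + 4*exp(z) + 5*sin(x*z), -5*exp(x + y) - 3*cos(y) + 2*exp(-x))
(-5*x*cos(x*z) - 4*exp(z) - 5*exp(x + y) + 3*sin(y), (5*(x*exp(x*z) + exp(x + y) + 1)*exp(x) + 2)*exp(-x), -10*x + 2*y + 5*z*cos(x*z))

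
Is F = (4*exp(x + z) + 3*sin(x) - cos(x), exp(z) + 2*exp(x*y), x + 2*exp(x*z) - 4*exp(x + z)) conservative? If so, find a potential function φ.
No, ∇×F = (-exp(z), -2*z*exp(x*z) + 8*exp(x + z) - 1, 2*y*exp(x*y)) ≠ 0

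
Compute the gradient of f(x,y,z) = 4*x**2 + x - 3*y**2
(8*x + 1, -6*y, 0)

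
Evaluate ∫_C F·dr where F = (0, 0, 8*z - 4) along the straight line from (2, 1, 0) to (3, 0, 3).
24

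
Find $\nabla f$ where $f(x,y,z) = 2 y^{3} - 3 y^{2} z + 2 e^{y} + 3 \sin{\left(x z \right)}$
(3*z*cos(x*z), 6*y**2 - 6*y*z + 2*exp(y), 3*x*cos(x*z) - 3*y**2)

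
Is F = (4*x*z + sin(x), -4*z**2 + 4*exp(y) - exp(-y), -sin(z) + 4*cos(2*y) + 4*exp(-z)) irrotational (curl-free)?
No, ∇×F = (8*z - 8*sin(2*y), 4*x, 0)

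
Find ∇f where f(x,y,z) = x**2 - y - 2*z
(2*x, -1, -2)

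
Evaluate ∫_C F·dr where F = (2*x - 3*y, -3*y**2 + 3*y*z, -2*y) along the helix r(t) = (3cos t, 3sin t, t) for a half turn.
-12 + 27*pi/4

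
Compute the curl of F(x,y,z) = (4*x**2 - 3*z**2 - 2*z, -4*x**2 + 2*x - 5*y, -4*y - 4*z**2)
(-4, -6*z - 2, 2 - 8*x)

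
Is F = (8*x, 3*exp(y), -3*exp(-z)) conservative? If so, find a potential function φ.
Yes, F is conservative. φ = 4*x**2 + 3*exp(y) + 3*exp(-z)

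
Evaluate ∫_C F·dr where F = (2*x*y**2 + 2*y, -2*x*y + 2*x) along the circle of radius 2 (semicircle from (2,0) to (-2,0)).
-32/3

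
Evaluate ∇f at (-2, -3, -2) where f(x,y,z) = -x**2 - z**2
(4, 0, 4)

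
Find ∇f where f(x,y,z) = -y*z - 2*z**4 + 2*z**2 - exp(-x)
(exp(-x), -z, -y - 8*z**3 + 4*z)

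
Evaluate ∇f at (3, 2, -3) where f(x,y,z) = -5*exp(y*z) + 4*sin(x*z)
(-12*cos(9), 15*exp(-6), 12*cos(9) - 10*exp(-6))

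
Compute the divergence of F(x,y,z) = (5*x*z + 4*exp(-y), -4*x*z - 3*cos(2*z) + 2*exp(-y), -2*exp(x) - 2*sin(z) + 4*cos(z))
5*z - 4*sin(z) - 2*cos(z) - 2*exp(-y)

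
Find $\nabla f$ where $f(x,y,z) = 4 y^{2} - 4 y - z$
(0, 8*y - 4, -1)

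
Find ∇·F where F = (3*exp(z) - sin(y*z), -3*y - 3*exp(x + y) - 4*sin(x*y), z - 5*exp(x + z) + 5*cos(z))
-4*x*cos(x*y) - 3*exp(x + y) - 5*exp(x + z) - 5*sin(z) - 2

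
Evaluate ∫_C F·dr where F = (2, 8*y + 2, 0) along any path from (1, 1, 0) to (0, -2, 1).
4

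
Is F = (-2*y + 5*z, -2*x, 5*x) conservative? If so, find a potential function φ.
Yes, F is conservative. φ = x*(-2*y + 5*z)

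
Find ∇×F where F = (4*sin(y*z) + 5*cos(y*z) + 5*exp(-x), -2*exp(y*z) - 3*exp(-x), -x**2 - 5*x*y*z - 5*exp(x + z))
(-5*x*z + 2*y*exp(y*z), 2*x + 5*y*z - 5*y*sin(y*z) + 4*y*cos(y*z) + 5*exp(x + z), 5*z*sin(y*z) - 4*z*cos(y*z) + 3*exp(-x))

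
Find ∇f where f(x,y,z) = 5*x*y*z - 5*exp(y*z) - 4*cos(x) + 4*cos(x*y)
(5*y*z - 4*y*sin(x*y) + 4*sin(x), 5*x*z - 4*x*sin(x*y) - 5*z*exp(y*z), 5*y*(x - exp(y*z)))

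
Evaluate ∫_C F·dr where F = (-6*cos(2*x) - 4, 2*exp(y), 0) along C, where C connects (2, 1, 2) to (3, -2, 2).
-2*E - 4 + 3*sin(4) + 2*exp(-2) - 3*sin(6)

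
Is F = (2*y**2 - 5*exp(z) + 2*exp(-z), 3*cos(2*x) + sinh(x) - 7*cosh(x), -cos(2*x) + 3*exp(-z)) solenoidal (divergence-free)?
No, ∇·F = -3*exp(-z)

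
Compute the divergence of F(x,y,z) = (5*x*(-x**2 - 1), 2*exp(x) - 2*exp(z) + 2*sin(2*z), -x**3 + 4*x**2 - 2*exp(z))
-15*x**2 - 2*exp(z) - 5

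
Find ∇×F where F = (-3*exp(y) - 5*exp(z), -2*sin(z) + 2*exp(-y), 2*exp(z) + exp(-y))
(2*cos(z) - exp(-y), -5*exp(z), 3*exp(y))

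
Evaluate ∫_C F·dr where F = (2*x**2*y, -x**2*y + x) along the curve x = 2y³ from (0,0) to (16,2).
23976/5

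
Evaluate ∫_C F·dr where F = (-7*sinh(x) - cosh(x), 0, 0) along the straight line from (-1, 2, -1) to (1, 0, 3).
-2*sinh(1)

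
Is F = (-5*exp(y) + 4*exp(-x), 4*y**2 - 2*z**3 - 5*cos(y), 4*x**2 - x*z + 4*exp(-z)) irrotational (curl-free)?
No, ∇×F = (6*z**2, -8*x + z, 5*exp(y))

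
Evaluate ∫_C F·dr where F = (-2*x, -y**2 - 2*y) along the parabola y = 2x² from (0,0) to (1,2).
-23/3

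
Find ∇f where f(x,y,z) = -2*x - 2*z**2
(-2, 0, -4*z)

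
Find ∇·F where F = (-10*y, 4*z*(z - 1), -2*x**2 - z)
-1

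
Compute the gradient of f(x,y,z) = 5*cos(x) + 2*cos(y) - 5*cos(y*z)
(-5*sin(x), 5*z*sin(y*z) - 2*sin(y), 5*y*sin(y*z))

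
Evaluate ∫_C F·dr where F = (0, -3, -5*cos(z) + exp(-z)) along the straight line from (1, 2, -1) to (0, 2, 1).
-10*sin(1) - exp(-1) + E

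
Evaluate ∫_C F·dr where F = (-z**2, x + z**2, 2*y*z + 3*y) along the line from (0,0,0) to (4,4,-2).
20/3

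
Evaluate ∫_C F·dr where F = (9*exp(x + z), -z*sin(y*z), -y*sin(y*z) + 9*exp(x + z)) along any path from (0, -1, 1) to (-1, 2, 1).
-9*E - cos(1) + cos(2) + 9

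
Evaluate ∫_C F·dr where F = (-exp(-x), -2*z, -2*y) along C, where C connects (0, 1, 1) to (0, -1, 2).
6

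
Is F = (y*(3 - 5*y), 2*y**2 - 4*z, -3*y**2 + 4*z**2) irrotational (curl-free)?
No, ∇×F = (4 - 6*y, 0, 10*y - 3)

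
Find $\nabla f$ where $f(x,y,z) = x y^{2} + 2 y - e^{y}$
(y**2, 2*x*y - exp(y) + 2, 0)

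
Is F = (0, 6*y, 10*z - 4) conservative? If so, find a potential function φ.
Yes, F is conservative. φ = 3*y**2 + 5*z**2 - 4*z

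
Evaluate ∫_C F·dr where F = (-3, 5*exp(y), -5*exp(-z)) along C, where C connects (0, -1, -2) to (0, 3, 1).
-5*(1 - E)*exp(2)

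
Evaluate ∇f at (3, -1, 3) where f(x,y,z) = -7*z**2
(0, 0, -42)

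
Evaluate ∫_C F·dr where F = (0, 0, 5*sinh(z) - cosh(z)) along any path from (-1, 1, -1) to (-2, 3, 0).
-5*cosh(1) - sinh(1) + 5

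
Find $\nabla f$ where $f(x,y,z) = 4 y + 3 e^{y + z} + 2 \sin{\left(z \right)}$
(0, 3*exp(y + z) + 4, 3*exp(y + z) + 2*cos(z))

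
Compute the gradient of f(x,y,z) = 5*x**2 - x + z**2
(10*x - 1, 0, 2*z)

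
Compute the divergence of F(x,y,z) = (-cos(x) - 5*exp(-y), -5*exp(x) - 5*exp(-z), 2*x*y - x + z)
sin(x) + 1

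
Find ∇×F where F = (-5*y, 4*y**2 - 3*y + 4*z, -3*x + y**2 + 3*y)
(2*y - 1, 3, 5)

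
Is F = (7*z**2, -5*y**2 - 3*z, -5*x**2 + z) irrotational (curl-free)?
No, ∇×F = (3, 10*x + 14*z, 0)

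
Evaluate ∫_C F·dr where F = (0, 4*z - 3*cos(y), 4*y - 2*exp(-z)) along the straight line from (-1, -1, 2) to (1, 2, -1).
-3*sin(2) - 3*sin(1) - 2*exp(-2) + 2*E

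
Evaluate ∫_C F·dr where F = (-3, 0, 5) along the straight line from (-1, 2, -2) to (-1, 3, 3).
25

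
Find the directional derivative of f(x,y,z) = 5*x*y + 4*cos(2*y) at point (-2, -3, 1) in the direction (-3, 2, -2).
sqrt(17)*(16*sin(6) + 25)/17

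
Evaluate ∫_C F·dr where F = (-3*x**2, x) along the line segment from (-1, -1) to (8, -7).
-534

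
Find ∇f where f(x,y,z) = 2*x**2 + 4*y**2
(4*x, 8*y, 0)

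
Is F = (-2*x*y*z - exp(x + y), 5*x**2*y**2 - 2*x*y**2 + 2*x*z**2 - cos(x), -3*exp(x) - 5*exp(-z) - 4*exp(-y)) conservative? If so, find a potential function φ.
No, ∇×F = (-4*x*z + 4*exp(-y), -2*x*y + 3*exp(x), 10*x*y**2 + 2*x*z - 2*y**2 + 2*z**2 + exp(x + y) + sin(x)) ≠ 0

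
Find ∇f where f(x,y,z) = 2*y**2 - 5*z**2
(0, 4*y, -10*z)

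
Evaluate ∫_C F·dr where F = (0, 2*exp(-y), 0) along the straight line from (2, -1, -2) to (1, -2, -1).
2*E*(1 - E)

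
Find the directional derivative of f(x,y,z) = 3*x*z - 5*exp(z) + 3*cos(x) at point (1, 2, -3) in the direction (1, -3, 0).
-3*sqrt(10)*(sin(1) + 3)/10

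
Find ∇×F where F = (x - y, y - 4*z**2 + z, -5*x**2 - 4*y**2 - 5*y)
(-8*y + 8*z - 6, 10*x, 1)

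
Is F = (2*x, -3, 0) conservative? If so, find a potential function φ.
Yes, F is conservative. φ = x**2 - 3*y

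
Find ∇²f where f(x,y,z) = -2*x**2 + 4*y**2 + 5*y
4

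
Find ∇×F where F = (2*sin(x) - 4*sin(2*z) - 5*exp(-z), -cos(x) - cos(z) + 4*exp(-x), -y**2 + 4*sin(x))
(-2*y - sin(z), -4*cos(x) - 8*cos(2*z) + 5*exp(-z), sin(x) - 4*exp(-x))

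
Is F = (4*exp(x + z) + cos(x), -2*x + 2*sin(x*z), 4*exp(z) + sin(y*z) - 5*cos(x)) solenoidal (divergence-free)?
No, ∇·F = y*cos(y*z) + 4*exp(z) + 4*exp(x + z) - sin(x)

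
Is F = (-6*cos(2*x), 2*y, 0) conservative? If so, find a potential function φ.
Yes, F is conservative. φ = y**2 - 3*sin(2*x)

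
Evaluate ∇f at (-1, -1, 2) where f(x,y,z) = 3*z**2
(0, 0, 12)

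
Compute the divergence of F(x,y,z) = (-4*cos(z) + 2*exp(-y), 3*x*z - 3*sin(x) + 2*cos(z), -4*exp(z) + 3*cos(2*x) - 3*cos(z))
-4*exp(z) + 3*sin(z)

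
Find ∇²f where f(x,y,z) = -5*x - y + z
0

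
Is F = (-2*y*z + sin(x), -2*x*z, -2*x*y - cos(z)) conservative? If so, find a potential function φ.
Yes, F is conservative. φ = -2*x*y*z - sin(z) - cos(x)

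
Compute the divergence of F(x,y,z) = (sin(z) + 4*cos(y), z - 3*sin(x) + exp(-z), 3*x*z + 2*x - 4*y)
3*x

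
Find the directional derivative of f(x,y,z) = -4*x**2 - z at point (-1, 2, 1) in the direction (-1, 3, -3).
-5*sqrt(19)/19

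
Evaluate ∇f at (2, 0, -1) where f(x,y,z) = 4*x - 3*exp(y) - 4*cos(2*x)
(8*sin(4) + 4, -3, 0)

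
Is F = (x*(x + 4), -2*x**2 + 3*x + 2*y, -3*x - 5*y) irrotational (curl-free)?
No, ∇×F = (-5, 3, 3 - 4*x)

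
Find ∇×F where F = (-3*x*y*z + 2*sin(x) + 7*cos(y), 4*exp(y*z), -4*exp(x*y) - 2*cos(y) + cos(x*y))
(-4*x*exp(x*y) - x*sin(x*y) - 4*y*exp(y*z) + 2*sin(y), y*(-3*x + 4*exp(x*y) + sin(x*y)), 3*x*z + 7*sin(y))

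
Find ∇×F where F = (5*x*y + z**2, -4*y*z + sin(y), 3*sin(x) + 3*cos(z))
(4*y, 2*z - 3*cos(x), -5*x)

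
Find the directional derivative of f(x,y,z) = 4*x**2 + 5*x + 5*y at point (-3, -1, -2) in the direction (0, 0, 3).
0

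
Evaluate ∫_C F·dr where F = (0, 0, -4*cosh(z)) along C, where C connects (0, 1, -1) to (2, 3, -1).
0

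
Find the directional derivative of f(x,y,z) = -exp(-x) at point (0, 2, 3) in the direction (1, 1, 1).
sqrt(3)/3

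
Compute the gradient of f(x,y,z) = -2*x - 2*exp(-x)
(-2 + 2*exp(-x), 0, 0)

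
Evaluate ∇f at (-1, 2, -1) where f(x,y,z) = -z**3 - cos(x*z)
(-sin(1), 0, -3 - sin(1))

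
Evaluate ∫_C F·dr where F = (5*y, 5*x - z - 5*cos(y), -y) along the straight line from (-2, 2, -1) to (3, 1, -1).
-5*sin(1) + 5*sin(2) + 34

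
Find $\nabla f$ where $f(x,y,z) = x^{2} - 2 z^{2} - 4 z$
(2*x, 0, -4*z - 4)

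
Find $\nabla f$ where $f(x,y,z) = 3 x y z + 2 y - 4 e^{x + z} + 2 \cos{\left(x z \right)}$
(3*y*z - 2*z*sin(x*z) - 4*exp(x + z), 3*x*z + 2, 3*x*y - 2*x*sin(x*z) - 4*exp(x + z))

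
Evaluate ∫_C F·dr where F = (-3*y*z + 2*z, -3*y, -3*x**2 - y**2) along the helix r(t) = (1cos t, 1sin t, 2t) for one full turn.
6*pi**2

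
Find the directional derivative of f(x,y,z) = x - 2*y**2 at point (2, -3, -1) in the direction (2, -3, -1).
-17*sqrt(14)/7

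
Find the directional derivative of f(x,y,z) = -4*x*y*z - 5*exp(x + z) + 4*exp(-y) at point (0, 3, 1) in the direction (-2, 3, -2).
4*sqrt(17)*(-3 + (6 + 5*E)*exp(3))*exp(-3)/17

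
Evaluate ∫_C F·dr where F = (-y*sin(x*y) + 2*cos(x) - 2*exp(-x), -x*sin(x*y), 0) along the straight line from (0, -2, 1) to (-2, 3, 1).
-3 - 2*sin(2) + cos(6) + 2*exp(2)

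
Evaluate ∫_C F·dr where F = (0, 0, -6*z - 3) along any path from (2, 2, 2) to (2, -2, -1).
18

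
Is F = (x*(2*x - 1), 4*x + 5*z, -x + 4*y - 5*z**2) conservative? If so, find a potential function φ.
No, ∇×F = (-1, 1, 4) ≠ 0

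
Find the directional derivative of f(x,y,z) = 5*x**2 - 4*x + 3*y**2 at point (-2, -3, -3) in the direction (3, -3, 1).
-18*sqrt(19)/19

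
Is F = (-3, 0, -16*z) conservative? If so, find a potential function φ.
Yes, F is conservative. φ = -3*x - 8*z**2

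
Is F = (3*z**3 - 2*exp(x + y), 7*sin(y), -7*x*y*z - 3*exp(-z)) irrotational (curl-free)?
No, ∇×F = (-7*x*z, z*(7*y + 9*z), 2*exp(x + y))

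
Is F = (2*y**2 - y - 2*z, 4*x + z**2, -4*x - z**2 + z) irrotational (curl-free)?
No, ∇×F = (-2*z, 2, 5 - 4*y)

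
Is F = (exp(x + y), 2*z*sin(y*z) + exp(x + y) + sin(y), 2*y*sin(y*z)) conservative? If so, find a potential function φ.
Yes, F is conservative. φ = exp(x + y) - cos(y) - 2*cos(y*z)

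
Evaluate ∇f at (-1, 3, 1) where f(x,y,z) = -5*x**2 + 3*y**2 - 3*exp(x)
(10 - 3*exp(-1), 18, 0)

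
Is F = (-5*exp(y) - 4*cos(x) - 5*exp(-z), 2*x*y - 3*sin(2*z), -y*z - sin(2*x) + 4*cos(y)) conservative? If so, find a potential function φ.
No, ∇×F = (-z - 4*sin(y) + 6*cos(2*z), 2*cos(2*x) + 5*exp(-z), 2*y + 5*exp(y)) ≠ 0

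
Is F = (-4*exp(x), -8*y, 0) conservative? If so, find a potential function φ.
Yes, F is conservative. φ = -4*y**2 - 4*exp(x)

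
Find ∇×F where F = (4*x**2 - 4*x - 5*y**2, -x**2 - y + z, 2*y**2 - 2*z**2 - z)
(4*y - 1, 0, -2*x + 10*y)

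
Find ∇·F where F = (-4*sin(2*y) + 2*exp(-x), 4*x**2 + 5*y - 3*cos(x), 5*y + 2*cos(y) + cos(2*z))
-2*sin(2*z) + 5 - 2*exp(-x)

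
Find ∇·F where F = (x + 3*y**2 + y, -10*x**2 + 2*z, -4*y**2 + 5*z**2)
10*z + 1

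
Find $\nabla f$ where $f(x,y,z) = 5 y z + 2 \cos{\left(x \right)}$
(-2*sin(x), 5*z, 5*y)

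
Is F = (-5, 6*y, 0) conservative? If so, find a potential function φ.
Yes, F is conservative. φ = -5*x + 3*y**2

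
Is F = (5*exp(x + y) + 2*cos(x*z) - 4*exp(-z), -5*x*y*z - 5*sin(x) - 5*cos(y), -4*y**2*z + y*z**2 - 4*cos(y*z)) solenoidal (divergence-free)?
No, ∇·F = -5*x*z - 4*y**2 + 2*y*z + 4*y*sin(y*z) - 2*z*sin(x*z) + 5*exp(x + y) + 5*sin(y)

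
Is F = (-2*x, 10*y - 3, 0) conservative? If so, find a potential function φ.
Yes, F is conservative. φ = -x**2 + 5*y**2 - 3*y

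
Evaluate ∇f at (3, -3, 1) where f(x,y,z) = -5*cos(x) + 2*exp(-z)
(5*sin(3), 0, -2*exp(-1))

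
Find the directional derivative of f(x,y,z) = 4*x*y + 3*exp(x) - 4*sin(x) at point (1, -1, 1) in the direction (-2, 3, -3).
sqrt(22)*(-3*E + 4*cos(1) + 10)/11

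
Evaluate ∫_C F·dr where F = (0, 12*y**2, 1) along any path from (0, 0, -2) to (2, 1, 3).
9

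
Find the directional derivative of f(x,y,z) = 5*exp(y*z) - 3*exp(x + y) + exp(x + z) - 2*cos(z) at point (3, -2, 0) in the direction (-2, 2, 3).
sqrt(17)*(-30 + exp(3))/17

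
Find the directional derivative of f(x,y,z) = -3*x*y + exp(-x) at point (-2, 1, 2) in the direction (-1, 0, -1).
sqrt(2)*(3 + exp(2))/2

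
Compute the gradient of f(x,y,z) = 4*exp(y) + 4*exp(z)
(0, 4*exp(y), 4*exp(z))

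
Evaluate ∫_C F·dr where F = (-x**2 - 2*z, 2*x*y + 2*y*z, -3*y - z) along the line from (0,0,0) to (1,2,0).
7/3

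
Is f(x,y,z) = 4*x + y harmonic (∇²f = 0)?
Yes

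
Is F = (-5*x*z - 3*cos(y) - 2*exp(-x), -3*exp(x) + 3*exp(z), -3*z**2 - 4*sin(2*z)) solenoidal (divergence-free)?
No, ∇·F = -11*z - 8*cos(2*z) + 2*exp(-x)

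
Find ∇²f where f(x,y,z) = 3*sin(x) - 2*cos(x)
-3*sin(x) + 2*cos(x)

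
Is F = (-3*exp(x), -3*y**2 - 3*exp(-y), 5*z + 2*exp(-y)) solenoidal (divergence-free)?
No, ∇·F = -6*y - 3*exp(x) + 5 + 3*exp(-y)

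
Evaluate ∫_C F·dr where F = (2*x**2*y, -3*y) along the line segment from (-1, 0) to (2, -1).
-6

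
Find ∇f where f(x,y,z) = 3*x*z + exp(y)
(3*z, exp(y), 3*x)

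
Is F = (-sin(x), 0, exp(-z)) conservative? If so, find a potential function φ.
Yes, F is conservative. φ = cos(x) - exp(-z)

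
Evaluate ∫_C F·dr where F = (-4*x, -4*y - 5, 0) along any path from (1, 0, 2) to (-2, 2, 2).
-24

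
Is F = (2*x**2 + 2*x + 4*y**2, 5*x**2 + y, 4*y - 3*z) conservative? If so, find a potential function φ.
No, ∇×F = (4, 0, 10*x - 8*y) ≠ 0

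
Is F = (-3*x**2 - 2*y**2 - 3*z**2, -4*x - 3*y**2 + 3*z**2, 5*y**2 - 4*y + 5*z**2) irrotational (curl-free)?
No, ∇×F = (10*y - 6*z - 4, -6*z, 4*y - 4)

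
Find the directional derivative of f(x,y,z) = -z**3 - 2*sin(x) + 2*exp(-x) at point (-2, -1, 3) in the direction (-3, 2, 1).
3*sqrt(14)*(-9 + 2*cos(2) + 2*exp(2))/14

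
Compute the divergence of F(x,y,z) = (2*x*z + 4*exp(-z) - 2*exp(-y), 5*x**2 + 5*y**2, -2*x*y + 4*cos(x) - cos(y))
10*y + 2*z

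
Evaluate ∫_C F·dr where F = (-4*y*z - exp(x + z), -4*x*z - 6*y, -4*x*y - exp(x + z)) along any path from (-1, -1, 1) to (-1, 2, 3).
20 - exp(2)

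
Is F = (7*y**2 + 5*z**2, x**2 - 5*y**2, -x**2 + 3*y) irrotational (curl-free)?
No, ∇×F = (3, 2*x + 10*z, 2*x - 14*y)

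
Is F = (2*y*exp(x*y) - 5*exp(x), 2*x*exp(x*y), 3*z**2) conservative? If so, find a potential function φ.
Yes, F is conservative. φ = z**3 - 5*exp(x) + 2*exp(x*y)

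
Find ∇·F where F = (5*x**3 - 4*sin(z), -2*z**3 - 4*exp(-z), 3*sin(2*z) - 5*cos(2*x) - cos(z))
15*x**2 + sin(z) + 6*cos(2*z)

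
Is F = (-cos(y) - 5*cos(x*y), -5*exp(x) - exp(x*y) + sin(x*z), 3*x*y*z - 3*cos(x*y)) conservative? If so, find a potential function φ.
No, ∇×F = (x*(3*z + 3*sin(x*y) - cos(x*z)), -3*y*(z + sin(x*y)), -5*x*sin(x*y) - y*exp(x*y) + z*cos(x*z) - 5*exp(x) - sin(y)) ≠ 0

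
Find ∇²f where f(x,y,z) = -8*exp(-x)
-8*exp(-x)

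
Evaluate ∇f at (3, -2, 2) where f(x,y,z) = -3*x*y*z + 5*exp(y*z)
(12, -18 + 10*exp(-4), 18 - 10*exp(-4))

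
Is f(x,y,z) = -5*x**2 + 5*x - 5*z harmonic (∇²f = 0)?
No, ∇²f = -10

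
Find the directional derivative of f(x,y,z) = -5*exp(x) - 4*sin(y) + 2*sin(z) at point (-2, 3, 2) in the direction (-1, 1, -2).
sqrt(6)*(5 - 4*(cos(3) + cos(2))*exp(2))*exp(-2)/6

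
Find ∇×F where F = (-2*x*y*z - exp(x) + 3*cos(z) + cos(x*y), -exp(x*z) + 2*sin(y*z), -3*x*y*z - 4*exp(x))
(-3*x*z + x*exp(x*z) - 2*y*cos(y*z), -2*x*y + 3*y*z + 4*exp(x) - 3*sin(z), 2*x*z + x*sin(x*y) - z*exp(x*z))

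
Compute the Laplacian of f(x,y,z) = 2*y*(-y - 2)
-4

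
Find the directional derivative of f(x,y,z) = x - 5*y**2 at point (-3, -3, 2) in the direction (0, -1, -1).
-15*sqrt(2)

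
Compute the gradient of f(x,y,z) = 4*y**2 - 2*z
(0, 8*y, -2)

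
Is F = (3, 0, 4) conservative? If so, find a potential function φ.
Yes, F is conservative. φ = 3*x + 4*z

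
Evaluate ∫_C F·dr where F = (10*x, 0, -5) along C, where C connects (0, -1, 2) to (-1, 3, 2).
5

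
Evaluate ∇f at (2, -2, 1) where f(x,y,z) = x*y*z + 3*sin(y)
(-2, 3*cos(2) + 2, -4)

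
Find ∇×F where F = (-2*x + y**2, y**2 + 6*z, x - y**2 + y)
(-2*y - 5, -1, -2*y)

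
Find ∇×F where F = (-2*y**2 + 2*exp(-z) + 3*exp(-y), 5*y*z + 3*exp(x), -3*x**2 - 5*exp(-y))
(-5*y + 5*exp(-y), 6*x - 2*exp(-z), 4*y + 3*exp(x) + 3*exp(-y))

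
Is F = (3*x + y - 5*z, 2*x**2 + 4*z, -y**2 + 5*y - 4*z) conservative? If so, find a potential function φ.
No, ∇×F = (1 - 2*y, -5, 4*x - 1) ≠ 0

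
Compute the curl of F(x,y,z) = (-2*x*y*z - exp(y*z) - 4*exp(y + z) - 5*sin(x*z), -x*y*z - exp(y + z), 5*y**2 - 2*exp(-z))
(x*y + 10*y + exp(y + z), -2*x*y - 5*x*cos(x*z) - y*exp(y*z) - 4*exp(y + z), 2*x*z - y*z + z*exp(y*z) + 4*exp(y + z))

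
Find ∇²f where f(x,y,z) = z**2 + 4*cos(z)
2 - 4*cos(z)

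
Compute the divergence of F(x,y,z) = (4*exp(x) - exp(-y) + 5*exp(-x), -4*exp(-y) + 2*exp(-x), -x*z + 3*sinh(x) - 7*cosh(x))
-x + 4*exp(x) + 4*exp(-y) - 5*exp(-x)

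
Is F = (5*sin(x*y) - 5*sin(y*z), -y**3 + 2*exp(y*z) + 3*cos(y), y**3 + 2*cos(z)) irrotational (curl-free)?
No, ∇×F = (y*(3*y - 2*exp(y*z)), -5*y*cos(y*z), -5*x*cos(x*y) + 5*z*cos(y*z))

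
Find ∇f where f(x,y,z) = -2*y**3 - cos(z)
(0, -6*y**2, sin(z))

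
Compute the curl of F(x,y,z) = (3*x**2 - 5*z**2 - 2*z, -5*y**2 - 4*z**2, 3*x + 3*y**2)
(6*y + 8*z, -10*z - 5, 0)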